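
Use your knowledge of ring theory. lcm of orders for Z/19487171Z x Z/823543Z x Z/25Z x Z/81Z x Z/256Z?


Exponent = lcm of the cyclic orders; pairwise coprime => product.
11^7*7^7*5^2*3^4*2^8=19487171*823543*25*81*256=8319554461536595200


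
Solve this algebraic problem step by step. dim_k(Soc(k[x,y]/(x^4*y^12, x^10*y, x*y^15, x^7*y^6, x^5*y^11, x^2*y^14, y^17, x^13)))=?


Socle = ann(m) = span of standard monomials u with x*u, y*u in I (staircase corners).
Minimal generators: x^13, x^10*y, x^7*y^6, x^5*y^11, x^4*y^12, x^2*y^14, x*y^15, y^17
Corners: y^16, xy^14, x^3y^13, x^4y^11, x^6y^10, x^9y^5, x^12
Socle dim=7


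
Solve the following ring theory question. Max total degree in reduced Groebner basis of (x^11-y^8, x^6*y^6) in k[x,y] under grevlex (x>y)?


LT(f1)=x^11, LT(f2)=x^6y^6, lcm=x^11y^6
S(f1,f2) = y^6*f1 - x^5*f2 = -y^14
Reduced GB = {f1, f2, y^14}; degrees 11, 12, 14
Max = 14


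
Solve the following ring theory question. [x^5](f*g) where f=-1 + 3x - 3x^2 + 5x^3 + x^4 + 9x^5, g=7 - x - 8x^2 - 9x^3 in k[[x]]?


[x^5] = sum a_i*b_j, i+j=5
  -3*-9=27
  5*-8=-40
  1*-1=-1
  9*7=63
Sum=49


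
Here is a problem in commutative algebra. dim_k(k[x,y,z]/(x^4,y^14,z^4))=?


Basis: x^iy^jz^k, i<4,j<14,k<4
4*14*4=224


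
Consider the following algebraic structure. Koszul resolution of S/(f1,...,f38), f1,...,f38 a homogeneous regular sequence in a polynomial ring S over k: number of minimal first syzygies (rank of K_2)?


Regular sequence => Koszul complex is the minimal free resolution.
Syz_1 minimally generated by Koszul relations f_i*e_j - f_j*e_i (i<j): mu(Syz_1) = beta_2 = C(m,2) = m(m-1)/2
m=38
38*37/2 = 703


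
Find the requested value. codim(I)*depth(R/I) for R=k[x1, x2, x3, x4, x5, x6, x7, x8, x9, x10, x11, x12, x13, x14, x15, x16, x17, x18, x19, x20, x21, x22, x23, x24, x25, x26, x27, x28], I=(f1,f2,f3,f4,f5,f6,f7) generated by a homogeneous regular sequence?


codim=7, depth=dim(R/I)=28-7=21
Product=7*21=147


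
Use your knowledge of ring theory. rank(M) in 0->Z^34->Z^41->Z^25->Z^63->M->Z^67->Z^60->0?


Alt sum=0:
(-1)^0*34 + (-1)^1*41 + (-1)^2*25 + (-1)^3*63 + (-1)^4*? + (-1)^5*67 + (-1)^6*60=0
rank(M)=52


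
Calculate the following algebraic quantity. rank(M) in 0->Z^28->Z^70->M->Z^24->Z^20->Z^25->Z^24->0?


Alt sum=0:
(-1)^0*28 + (-1)^1*70 + (-1)^2*? + (-1)^3*24 + (-1)^4*20 + (-1)^5*25 + (-1)^6*24=0
rank(M)=47


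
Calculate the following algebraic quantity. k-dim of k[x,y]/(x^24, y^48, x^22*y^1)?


k[x,y]/I, I = (x^24, y^48, x^22*y^1)
Rect: 24x48=1152. Corner: (24-22)x(48-1)=94.
dim = 1152-94 = 1058


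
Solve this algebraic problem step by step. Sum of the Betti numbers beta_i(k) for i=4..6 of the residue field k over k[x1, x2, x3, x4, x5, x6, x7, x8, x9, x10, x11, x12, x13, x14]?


Koszul resolution: beta_i(k)=C(n,i), n=14
C(14,4)=1001, C(14,5)=2002, C(14,6)=3003
Sum=6006


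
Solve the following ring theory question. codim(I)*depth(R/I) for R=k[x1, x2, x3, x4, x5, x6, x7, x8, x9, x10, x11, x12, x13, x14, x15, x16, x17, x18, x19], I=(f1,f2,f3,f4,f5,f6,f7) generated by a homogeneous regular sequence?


codim=7, depth=dim(R/I)=19-7=12
Product=7*12=84


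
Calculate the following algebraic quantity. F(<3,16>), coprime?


gcd(3,16)=1 => F=ab-a-b=3*16-3-16=48-19=29


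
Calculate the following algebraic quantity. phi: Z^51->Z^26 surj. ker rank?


rank(ker) = 51-26 = 25


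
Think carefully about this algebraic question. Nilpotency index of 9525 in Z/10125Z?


9525^k mod 10125:
k=1: 9525
k=2: 5625
k=3: 6750
k=4: 0
First zero at k = 4


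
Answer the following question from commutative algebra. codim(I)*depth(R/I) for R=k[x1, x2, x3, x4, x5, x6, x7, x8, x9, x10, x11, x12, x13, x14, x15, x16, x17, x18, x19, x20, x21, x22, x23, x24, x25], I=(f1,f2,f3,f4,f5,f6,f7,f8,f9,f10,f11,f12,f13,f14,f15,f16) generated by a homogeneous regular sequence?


codim=16, depth=dim(R/I)=25-16=9
Product=16*9=144


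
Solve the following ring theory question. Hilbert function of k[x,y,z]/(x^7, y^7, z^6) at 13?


Need i<7, j<7, k<6 with i+j+k=13.
For each i, j ranges over max(0,13-i-5)..min(6,13-i):
  i=0: j in [8,6] -> 0
  i=1: j in [7,6] -> 0
  i=2: j in [6,6] -> 1
  i=3: j in [5,6] -> 2
  i=4: j in [4,6] -> 3
  i=5: j in [3,6] -> 4
  i=6: j in [2,6] -> 5
H(13) = 0+0+1+2+3+4+5 = 15


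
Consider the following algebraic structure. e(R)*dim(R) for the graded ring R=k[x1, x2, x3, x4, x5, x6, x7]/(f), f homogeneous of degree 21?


e(R)=deg(f)=21, dim(R)=7-1=6
e*dim=21*6=126


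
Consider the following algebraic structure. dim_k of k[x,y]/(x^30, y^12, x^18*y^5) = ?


k[x,y]/I, I = (x^30, y^12, x^18*y^5)
Rect: 30x12=360. Corner: (30-18)x(12-5)=84.
dim = 360-84 = 276


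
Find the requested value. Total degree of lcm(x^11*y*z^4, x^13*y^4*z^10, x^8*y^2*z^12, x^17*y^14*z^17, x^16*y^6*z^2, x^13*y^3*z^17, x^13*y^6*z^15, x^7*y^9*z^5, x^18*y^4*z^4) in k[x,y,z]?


lcm = componentwise max:
x: max(11,13,8,17,16,13,13,7,18)=18
y: max(1,4,2,14,6,3,6,9,4)=14
z: max(4,10,12,17,2,17,15,5,4)=17
Total=18+14+17=49


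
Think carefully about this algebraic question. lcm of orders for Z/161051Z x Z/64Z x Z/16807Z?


Exponent = lcm of the cyclic orders; pairwise coprime => product.
11^5*2^6*7^5=161051*64*16807=173234186048


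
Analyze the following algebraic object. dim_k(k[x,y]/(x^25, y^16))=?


Basis: x^i*y^j, i<25, j<16
25*16=400


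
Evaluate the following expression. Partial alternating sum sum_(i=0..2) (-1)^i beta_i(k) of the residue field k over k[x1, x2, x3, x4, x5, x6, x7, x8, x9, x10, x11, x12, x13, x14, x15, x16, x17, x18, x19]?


Koszul resolution: beta_i(k)=C(n,i), n=19
sum_(i=0..p) (-1)^i C(n,i) = (-1)^p C(n-1,p)
(-1)^2*C(18,2) = (-1)^2*153 = 153


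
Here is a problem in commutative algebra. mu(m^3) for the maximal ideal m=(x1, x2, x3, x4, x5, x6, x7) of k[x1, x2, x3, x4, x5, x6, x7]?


Graded Nakayama: mu(m^d) = dim_k (m^d/m^(d+1)) = #degree-3 monomials in 7 vars
C(n+d-1,d)=C(9,3)=84


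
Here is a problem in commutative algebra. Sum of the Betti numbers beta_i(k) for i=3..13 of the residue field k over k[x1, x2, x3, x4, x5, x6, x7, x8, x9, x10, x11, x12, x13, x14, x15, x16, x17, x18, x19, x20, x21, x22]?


Koszul resolution: beta_i(k)=C(n,i), n=22
C(22,3)=1540, C(22,4)=7315, C(22,5)=26334, C(22,6)=74613, C(22,7)=170544, C(22,8)=319770, C(22,9)=497420, C(22,10)=646646, C(22,11)=705432, C(22,12)=646646, C(22,13)=497420
Sum=3593680


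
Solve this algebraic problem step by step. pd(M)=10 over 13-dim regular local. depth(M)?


pd+depth=depth(R)=13
depth=13-10=3


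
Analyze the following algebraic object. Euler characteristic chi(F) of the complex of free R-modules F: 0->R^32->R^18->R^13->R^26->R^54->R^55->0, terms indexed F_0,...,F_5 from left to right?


chi = sum (-1)^i * rank:
(-1)^0*32=32
(-1)^1*18=-18
(-1)^2*13=13
(-1)^3*26=-26
(-1)^4*54=54
(-1)^5*55=-55
chi=0


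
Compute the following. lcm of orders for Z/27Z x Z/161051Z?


Exponent = lcm of the cyclic orders; pairwise coprime => product.
3^3*11^5=27*161051=4348377


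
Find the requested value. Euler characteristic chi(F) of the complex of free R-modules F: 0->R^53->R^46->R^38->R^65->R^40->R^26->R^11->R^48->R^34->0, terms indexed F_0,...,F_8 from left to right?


chi = sum (-1)^i * rank:
(-1)^0*53=53
(-1)^1*46=-46
(-1)^2*38=38
(-1)^3*65=-65
(-1)^4*40=40
(-1)^5*26=-26
(-1)^6*11=11
(-1)^7*48=-48
(-1)^8*34=34
chi=-9


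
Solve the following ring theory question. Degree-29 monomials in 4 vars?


C(d+n-1,n-1)=C(32,3)=4960


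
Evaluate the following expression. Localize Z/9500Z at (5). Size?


5-primary part: 9500=5^3*76
Size=5^3=125


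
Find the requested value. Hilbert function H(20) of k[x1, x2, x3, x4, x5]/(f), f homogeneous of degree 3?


C(24,4)-C(21,4)=10626-5985=4641


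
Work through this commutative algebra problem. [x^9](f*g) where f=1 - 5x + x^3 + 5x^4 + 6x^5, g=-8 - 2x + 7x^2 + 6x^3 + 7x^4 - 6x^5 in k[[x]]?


[x^9] = sum a_i*b_j, i+j=9
  5*-6=-30
  6*7=42
Sum=12


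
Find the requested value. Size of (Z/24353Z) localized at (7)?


7-primary part: 24353=7^3*71
Size=7^3=343


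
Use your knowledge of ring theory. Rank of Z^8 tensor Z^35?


rank(M(x)N) = rank(M)*rank(N)
8*35 = 280


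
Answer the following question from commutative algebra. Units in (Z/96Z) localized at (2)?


Local ring = Z/32Z.
phi(32) = 2^4*(2-1) = 16


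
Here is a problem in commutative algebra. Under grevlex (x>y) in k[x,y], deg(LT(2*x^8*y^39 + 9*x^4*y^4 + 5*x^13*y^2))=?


LT: 2*x^8*y^39
deg_x=8, deg_y=39
Total=8+39=47


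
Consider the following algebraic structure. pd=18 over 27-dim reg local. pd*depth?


pd+depth=27
depth=27-18=9
pd*depth=18*9=162


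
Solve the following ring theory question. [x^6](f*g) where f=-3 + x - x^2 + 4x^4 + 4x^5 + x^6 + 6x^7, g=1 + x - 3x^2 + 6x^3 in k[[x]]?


[x^6] = sum a_i*b_j, i+j=6
  4*-3=-12
  4*1=4
  1*1=1
Sum=-7


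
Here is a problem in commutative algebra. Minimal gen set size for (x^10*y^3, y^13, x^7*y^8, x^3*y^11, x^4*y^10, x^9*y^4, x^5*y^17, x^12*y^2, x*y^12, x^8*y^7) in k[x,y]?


Remove redundant (divisible by others).
x^5*y^17 redundant.
Min: x^12*y^2, x^10*y^3, x^9*y^4, x^8*y^7, x^7*y^8, x^4*y^10, x^3*y^11, x*y^12, y^13
Count=9


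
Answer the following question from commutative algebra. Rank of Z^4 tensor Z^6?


rank(M(x)N) = rank(M)*rank(N)
4*6 = 24


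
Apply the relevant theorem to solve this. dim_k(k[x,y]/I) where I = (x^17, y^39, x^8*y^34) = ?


k[x,y]/I, I = (x^17, y^39, x^8*y^34)
Rect: 17x39=663. Corner: (17-8)x(39-34)=45.
dim = 663-45 = 618


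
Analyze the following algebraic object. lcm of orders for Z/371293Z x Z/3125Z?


Exponent = lcm of the cyclic orders; pairwise coprime => product.
13^5*5^5=371293*3125=1160290625


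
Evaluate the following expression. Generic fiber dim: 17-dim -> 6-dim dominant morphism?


dim(fiber)=dim(X)-dim(Y)=17-6=11


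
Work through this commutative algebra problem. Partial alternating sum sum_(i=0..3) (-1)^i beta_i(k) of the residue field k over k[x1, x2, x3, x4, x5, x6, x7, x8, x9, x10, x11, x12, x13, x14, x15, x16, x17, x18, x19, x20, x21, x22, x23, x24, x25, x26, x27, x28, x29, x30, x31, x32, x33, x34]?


Koszul resolution: beta_i(k)=C(n,i), n=34
sum_(i=0..p) (-1)^i C(n,i) = (-1)^p C(n-1,p)
(-1)^3*C(33,3) = (-1)^3*5456 = -5456


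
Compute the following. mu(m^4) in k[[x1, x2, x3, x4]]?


C(n+d-1,d)=C(7,4)=35


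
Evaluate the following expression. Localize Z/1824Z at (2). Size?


2-primary part: 1824=2^5*57
Size=2^5=32


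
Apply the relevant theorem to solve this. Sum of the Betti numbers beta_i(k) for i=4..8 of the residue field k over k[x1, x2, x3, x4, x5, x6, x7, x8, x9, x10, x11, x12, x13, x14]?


Koszul resolution: beta_i(k)=C(n,i), n=14
C(14,4)=1001, C(14,5)=2002, C(14,6)=3003, C(14,7)=3432, C(14,8)=3003
Sum=12441


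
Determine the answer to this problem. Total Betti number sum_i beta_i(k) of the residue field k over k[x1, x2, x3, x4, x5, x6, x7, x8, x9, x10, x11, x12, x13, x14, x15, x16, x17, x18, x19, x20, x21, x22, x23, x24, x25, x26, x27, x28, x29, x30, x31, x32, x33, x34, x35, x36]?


Koszul resolution: beta_i(k)=C(n,i), n=36
sum_i C(36,i) = 2^36 = 68719476736


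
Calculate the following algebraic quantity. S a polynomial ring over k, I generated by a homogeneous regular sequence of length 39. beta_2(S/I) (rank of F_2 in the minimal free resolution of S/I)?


Regular sequence => Koszul complex is the minimal free resolution.
Syz_1 minimally generated by Koszul relations f_i*e_j - f_j*e_i (i<j): mu(Syz_1) = beta_2 = C(m,2) = m(m-1)/2
m=39
39*38/2 = 741


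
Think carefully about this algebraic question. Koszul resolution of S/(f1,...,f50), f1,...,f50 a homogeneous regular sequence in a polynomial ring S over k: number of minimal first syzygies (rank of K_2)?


Regular sequence => Koszul complex is the minimal free resolution.
Syz_1 minimally generated by Koszul relations f_i*e_j - f_j*e_i (i<j): mu(Syz_1) = beta_2 = C(m,2) = m(m-1)/2
m=50
50*49/2 = 1225


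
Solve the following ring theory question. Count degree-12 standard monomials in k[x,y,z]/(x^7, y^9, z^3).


Need i<7, j<9, k<3 with i+j+k=12.
For each i, j ranges over max(0,12-i-2)..min(8,12-i):
  i=0: j in [10,8] -> 0
  i=1: j in [9,8] -> 0
  i=2: j in [8,8] -> 1
  i=3: j in [7,8] -> 2
  i=4: j in [6,8] -> 3
  i=5: j in [5,7] -> 3
  i=6: j in [4,6] -> 3
H(12) = 0+0+1+2+3+3+3 = 12


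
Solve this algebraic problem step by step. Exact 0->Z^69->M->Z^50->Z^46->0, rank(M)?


Alt sum=0:
(-1)^0*69 + (-1)^1*? + (-1)^2*50 + (-1)^3*46=0
rank(M)=73


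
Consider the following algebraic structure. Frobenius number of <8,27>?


gcd(8,27)=1 => F=ab-a-b=8*27-8-27=216-35=181


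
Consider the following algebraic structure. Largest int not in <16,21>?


gcd(16,21)=1 => F=ab-a-b=16*21-16-21=336-37=299


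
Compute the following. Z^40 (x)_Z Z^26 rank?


rank(M(x)N) = rank(M)*rank(N)
40*26 = 1040


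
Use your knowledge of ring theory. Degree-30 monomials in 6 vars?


C(d+n-1,n-1)=C(35,5)=324632


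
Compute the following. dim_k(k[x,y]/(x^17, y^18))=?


Basis: x^i*y^j, i<17, j<18
17*18=306


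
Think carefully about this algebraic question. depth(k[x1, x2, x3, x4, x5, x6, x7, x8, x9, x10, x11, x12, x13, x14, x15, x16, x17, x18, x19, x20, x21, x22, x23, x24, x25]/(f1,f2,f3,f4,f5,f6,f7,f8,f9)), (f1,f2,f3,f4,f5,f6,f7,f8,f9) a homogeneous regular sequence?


depth(R)=25
depth(R/I)=25-9=16


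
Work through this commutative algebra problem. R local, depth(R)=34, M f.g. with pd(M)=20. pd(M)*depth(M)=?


pd+depth=34
depth=34-20=14
pd*depth=20*14=280


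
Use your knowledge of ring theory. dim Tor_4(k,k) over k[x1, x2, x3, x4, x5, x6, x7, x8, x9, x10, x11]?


Koszul: C(n,i)=C(11,4)=330


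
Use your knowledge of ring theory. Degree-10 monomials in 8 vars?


C(d+n-1,n-1)=C(17,7)=19448


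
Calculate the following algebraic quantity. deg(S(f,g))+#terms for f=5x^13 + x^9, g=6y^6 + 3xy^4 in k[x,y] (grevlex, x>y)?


LT(f)=5x^13, LT(g)=6y^6
lcm(LM)=x^13y^6
S(f,g) (scaled by 30 to clear denominators) = 6y^6*f - 5x^13*g = -15x^14y^4 + 6x^9y^6
2 terms, deg 18.
18+2=20


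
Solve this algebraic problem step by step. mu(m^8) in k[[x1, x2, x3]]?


C(n+d-1,d)=C(10,8)=45


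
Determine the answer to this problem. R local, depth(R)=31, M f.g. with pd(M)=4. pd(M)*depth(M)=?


pd+depth=31
depth=31-4=27
pd*depth=4*27=108


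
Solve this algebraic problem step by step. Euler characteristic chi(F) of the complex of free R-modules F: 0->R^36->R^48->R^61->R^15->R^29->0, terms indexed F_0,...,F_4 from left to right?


chi = sum (-1)^i * rank:
(-1)^0*36=36
(-1)^1*48=-48
(-1)^2*61=61
(-1)^3*15=-15
(-1)^4*29=29
chi=63


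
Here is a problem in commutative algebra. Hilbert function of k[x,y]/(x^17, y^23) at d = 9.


k[x,y], I = (x^17, y^23), d = 9
Need i < 17 and d-i < 23.
Range: 0 <= i <= 9.
H(9) = 10


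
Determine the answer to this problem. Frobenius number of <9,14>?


gcd(9,14)=1 => F=ab-a-b=9*14-9-14=126-23=103


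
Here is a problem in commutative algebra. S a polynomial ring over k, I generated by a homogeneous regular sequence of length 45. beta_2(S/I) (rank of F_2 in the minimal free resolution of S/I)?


Regular sequence => Koszul complex is the minimal free resolution.
Syz_1 minimally generated by Koszul relations f_i*e_j - f_j*e_i (i<j): mu(Syz_1) = beta_2 = C(m,2) = m(m-1)/2
m=45
45*44/2 = 990


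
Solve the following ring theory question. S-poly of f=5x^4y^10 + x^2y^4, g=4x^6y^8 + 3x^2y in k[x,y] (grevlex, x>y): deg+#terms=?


LT(f)=5x^4y^10, LT(g)=4x^6y^8
lcm(LM)=x^6y^10
S(f,g) (scaled by 20 to clear denominators) = 4x^2*f - 5y^2*g = 4x^4y^4 - 15x^2y^3
2 terms, deg 8.
8+2=10


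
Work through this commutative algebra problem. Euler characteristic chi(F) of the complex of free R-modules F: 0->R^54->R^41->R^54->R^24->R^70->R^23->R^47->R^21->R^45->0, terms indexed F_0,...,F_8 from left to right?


chi = sum (-1)^i * rank:
(-1)^0*54=54
(-1)^1*41=-41
(-1)^2*54=54
(-1)^3*24=-24
(-1)^4*70=70
(-1)^5*23=-23
(-1)^6*47=47
(-1)^7*21=-21
(-1)^8*45=45
chi=161


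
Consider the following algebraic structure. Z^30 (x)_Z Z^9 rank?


rank(M(x)N) = rank(M)*rank(N)
30*9 = 270


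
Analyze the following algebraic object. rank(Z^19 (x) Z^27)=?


rank(M(x)N) = rank(M)*rank(N)
19*27 = 513


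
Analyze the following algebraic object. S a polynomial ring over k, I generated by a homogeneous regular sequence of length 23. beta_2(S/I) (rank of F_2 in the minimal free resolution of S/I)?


Regular sequence => Koszul complex is the minimal free resolution.
Syz_1 minimally generated by Koszul relations f_i*e_j - f_j*e_i (i<j): mu(Syz_1) = beta_2 = C(m,2) = m(m-1)/2
m=23
23*22/2 = 253


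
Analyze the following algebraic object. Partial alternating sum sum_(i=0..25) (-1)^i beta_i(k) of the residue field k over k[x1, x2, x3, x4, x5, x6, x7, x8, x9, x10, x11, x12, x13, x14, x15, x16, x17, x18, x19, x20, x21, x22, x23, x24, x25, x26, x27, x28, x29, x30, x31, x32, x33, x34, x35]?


Koszul resolution: beta_i(k)=C(n,i), n=35
sum_(i=0..p) (-1)^i C(n,i) = (-1)^p C(n-1,p)
(-1)^25*C(34,25) = (-1)^25*52451256 = -52451256


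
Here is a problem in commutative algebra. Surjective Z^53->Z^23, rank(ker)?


rank(ker) = 53-23 = 30


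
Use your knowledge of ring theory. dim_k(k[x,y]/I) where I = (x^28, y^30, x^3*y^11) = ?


k[x,y]/I, I = (x^28, y^30, x^3*y^11)
Rect: 28x30=840. Corner: (28-3)x(30-11)=475.
dim = 840-475 = 365


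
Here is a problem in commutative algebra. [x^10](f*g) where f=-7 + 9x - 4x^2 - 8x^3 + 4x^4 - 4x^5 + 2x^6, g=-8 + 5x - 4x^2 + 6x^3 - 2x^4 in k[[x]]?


[x^10] = sum a_i*b_j, i+j=10
  2*-2=-4
Sum=-4


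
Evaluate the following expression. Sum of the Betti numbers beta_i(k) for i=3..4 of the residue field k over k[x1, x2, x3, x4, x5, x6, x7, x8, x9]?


Koszul resolution: beta_i(k)=C(n,i), n=9
C(9,3)=84, C(9,4)=126
Sum=210


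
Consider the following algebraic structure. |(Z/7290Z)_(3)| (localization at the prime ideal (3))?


3-primary part: 7290=3^6*10
Size=3^6=729


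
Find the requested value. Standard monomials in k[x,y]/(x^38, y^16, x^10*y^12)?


k[x,y]/I, I = (x^38, y^16, x^10*y^12)
Rect: 38x16=608. Corner: (38-10)x(16-12)=112.
dim = 608-112 = 496


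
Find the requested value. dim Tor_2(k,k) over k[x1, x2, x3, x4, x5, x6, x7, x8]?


Koszul: C(n,i)=C(8,2)=28


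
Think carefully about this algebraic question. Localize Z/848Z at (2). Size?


2-primary part: 848=2^4*53
Size=2^4=16


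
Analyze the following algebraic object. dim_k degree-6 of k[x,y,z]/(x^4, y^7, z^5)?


Need i<4, j<7, k<5 with i+j+k=6.
For each i, j ranges over max(0,6-i-4)..min(6,6-i):
  i=0: j in [2,6] -> 5
  i=1: j in [1,5] -> 5
  i=2: j in [0,4] -> 5
  i=3: j in [0,3] -> 4
H(6) = 5+5+5+4 = 19


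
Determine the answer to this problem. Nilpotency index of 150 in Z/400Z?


150^k mod 400:
k=1: 150
k=2: 100
k=3: 200
k=4: 0
First zero at k = 4


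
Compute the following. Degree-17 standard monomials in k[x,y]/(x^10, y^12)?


k[x,y], I = (x^10, y^12), d = 17
Need i < 10 and d-i < 12.
Range: 6 <= i <= 9.
H(17) = 4


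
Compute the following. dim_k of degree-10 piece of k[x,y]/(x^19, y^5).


k[x,y], I = (x^19, y^5), d = 10
Need i < 19 and d-i < 5.
Range: 6 <= i <= 10.
H(10) = 5


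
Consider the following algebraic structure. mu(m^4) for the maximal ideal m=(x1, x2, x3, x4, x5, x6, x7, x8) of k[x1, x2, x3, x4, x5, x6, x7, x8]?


Graded Nakayama: mu(m^d) = dim_k (m^d/m^(d+1)) = #degree-4 monomials in 8 vars
C(n+d-1,d)=C(11,4)=330


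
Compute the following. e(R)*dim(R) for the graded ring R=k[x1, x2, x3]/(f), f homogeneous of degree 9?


e(R)=deg(f)=9, dim(R)=3-1=2
e*dim=9*2=18


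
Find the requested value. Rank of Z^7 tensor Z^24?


rank(M(x)N) = rank(M)*rank(N)
7*24 = 168


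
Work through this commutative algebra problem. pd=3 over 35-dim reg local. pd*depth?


pd+depth=35
depth=35-3=32
pd*depth=3*32=96


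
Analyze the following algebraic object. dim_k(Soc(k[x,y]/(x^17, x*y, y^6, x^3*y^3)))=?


Socle = ann(m) = span of standard monomials u with x*u, y*u in I (staircase corners).
Redundant generators: x^3*y^3
Minimal generators: x^17, x*y, y^6
Corners: y^5, x^16
Socle dim=2


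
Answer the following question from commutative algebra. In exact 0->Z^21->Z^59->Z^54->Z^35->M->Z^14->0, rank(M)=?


Alt sum=0:
(-1)^0*21 + (-1)^1*59 + (-1)^2*54 + (-1)^3*35 + (-1)^4*? + (-1)^5*14=0
rank(M)=33


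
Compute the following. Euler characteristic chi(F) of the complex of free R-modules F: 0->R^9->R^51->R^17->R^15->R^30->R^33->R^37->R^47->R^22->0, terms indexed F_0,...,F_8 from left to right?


chi = sum (-1)^i * rank:
(-1)^0*9=9
(-1)^1*51=-51
(-1)^2*17=17
(-1)^3*15=-15
(-1)^4*30=30
(-1)^5*33=-33
(-1)^6*37=37
(-1)^7*47=-47
(-1)^8*22=22
chi=-31


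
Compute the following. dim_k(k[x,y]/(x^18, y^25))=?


Basis: x^i*y^j, i<18, j<25
18*25=450


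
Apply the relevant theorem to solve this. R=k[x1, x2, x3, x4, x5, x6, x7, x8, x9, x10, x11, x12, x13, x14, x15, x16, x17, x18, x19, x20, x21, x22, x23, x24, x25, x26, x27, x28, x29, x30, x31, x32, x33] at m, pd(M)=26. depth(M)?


pd+depth=depth(R)=33
depth=33-26=7


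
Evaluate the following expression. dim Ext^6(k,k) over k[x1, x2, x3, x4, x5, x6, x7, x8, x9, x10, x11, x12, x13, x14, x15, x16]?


C(n,i)=C(16,6)=8008


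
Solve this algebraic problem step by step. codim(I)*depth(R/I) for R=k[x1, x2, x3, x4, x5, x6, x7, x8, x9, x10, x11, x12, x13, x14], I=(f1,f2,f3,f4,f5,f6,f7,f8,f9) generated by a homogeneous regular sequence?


codim=9, depth=dim(R/I)=14-9=5
Product=9*5=45


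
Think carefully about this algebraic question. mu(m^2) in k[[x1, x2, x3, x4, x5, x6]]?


C(n+d-1,d)=C(7,2)=21


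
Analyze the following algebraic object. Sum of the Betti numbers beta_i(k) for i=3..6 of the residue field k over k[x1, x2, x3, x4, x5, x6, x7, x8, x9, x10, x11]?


Koszul resolution: beta_i(k)=C(n,i), n=11
C(11,3)=165, C(11,4)=330, C(11,5)=462, C(11,6)=462
Sum=1419


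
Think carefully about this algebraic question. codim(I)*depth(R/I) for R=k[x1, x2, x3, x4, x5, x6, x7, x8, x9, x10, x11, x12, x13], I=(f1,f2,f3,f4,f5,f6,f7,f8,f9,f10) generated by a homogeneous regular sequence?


codim=10, depth=dim(R/I)=13-10=3
Product=10*3=30


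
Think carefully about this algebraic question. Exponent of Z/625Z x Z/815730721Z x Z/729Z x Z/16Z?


Exponent = lcm of the cyclic orders; pairwise coprime => product.
5^4*13^8*3^6*2^4=625*815730721*729*16=5946676956090000


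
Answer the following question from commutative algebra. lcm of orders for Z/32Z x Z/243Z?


Exponent = lcm of the cyclic orders; pairwise coprime => product.
2^5*3^5=32*243=7776


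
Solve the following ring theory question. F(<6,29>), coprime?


gcd(6,29)=1 => F=ab-a-b=6*29-6-29=174-35=139


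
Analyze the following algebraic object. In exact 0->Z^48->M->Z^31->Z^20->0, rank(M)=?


Alt sum=0:
(-1)^0*48 + (-1)^1*? + (-1)^2*31 + (-1)^3*20=0
rank(M)=59


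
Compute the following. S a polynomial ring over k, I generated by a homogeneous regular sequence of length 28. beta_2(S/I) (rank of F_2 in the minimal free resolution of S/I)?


Regular sequence => Koszul complex is the minimal free resolution.
Syz_1 minimally generated by Koszul relations f_i*e_j - f_j*e_i (i<j): mu(Syz_1) = beta_2 = C(m,2) = m(m-1)/2
m=28
28*27/2 = 378


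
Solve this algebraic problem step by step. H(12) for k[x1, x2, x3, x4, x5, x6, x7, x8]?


C(d+n-1,n-1)=C(19,7)=50388


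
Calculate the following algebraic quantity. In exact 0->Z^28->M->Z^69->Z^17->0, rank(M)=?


Alt sum=0:
(-1)^0*28 + (-1)^1*? + (-1)^2*69 + (-1)^3*17=0
rank(M)=80


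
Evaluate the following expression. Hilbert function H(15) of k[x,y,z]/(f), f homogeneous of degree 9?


C(17,2)-C(8,2)=136-28=108


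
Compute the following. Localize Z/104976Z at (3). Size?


3-primary part: 104976=3^8*16
Size=3^8=6561


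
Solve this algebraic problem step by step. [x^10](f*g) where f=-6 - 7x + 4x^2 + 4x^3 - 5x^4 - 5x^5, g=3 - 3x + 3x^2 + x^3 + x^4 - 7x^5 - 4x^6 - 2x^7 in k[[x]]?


[x^10] = sum a_i*b_j, i+j=10
  4*-2=-8
  -5*-4=20
  -5*-7=35
Sum=47


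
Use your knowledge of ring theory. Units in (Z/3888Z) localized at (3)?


Local ring = Z/243Z.
phi(243) = 3^4*(3-1) = 162


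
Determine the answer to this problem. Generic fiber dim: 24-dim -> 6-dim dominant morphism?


dim(fiber)=dim(X)-dim(Y)=24-6=18


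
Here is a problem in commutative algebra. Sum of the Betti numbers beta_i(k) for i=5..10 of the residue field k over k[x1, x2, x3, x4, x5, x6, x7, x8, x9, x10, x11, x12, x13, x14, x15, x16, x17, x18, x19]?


Koszul resolution: beta_i(k)=C(n,i), n=19
C(19,5)=11628, C(19,6)=27132, C(19,7)=50388, C(19,8)=75582, C(19,9)=92378, C(19,10)=92378
Sum=349486


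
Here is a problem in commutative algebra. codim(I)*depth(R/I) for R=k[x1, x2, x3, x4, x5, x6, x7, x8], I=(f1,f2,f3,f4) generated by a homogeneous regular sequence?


codim=4, depth=dim(R/I)=8-4=4
Product=4*4=16


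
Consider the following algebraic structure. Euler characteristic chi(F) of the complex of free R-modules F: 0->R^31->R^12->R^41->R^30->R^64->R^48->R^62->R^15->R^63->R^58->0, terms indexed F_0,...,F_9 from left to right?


chi = sum (-1)^i * rank:
(-1)^0*31=31
(-1)^1*12=-12
(-1)^2*41=41
(-1)^3*30=-30
(-1)^4*64=64
(-1)^5*48=-48
(-1)^6*62=62
(-1)^7*15=-15
(-1)^8*63=63
(-1)^9*58=-58
chi=98


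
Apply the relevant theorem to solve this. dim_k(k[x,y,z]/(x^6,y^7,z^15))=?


Basis: x^iy^jz^k, i<6,j<7,k<15
6*7*15=630


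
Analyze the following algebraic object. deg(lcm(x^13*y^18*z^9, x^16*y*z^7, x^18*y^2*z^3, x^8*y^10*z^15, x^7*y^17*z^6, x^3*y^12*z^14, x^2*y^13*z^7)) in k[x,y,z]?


lcm = componentwise max:
x: max(13,16,18,8,7,3,2)=18
y: max(18,1,2,10,17,12,13)=18
z: max(9,7,3,15,6,14,7)=15
Total=18+18+15=51


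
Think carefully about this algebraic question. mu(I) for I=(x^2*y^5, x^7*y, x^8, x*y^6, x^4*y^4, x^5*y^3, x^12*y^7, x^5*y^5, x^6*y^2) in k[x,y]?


Remove redundant (divisible by others).
x^12*y^7 redundant.
x^5*y^5 redundant.
Min: x^8, x^7*y, x^6*y^2, x^5*y^3, x^4*y^4, x^2*y^5, x*y^6
Count=7


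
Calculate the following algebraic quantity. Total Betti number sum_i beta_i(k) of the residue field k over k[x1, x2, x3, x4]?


Koszul resolution: beta_i(k)=C(n,i), n=4
sum_i C(4,i) = 2^4 = 16


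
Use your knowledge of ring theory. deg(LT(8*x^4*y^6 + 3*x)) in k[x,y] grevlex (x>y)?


LT: 8*x^4*y^6
deg_x=4, deg_y=6
Total=4+6=10


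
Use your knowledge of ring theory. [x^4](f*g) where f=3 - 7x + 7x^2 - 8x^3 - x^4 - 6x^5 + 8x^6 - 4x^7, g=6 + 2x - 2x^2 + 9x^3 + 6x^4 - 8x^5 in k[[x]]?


[x^4] = sum a_i*b_j, i+j=4
  3*6=18
  -7*9=-63
  7*-2=-14
  -8*2=-16
  -1*6=-6
Sum=-81


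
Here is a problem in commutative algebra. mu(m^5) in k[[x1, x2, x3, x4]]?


C(n+d-1,d)=C(8,5)=56


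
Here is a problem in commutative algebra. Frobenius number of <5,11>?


gcd(5,11)=1 => F=ab-a-b=5*11-5-11=55-16=39


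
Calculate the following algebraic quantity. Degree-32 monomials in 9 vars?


C(d+n-1,n-1)=C(40,8)=76904685


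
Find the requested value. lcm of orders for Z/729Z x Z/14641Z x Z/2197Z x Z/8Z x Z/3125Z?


Exponent = lcm of the cyclic orders; pairwise coprime => product.
3^6*11^4*13^3*2^3*5^5=729*14641*2197*8*3125=586230398325000


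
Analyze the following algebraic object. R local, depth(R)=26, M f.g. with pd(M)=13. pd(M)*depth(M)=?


pd+depth=26
depth=26-13=13
pd*depth=13*13=169


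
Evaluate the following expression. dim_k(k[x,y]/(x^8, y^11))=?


Basis: x^i*y^j, i<8, j<11
8*11=88


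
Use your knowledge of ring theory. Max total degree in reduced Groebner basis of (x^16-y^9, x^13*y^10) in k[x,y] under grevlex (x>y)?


LT(f1)=x^16, LT(f2)=x^13y^10, lcm=x^16y^10
S(f1,f2) = y^10*f1 - x^3*f2 = -y^19
Reduced GB = {f1, f2, y^19}; degrees 16, 23, 19
Max = 23


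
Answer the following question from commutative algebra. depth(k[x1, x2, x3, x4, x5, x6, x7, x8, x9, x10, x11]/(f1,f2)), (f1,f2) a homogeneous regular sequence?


depth(R)=11
depth(R/I)=11-2=9


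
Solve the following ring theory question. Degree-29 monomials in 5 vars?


C(d+n-1,n-1)=C(33,4)=40920


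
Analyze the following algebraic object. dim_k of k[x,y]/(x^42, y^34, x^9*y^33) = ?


k[x,y]/I, I = (x^42, y^34, x^9*y^33)
Rect: 42x34=1428. Corner: (42-9)x(34-33)=33.
dim = 1428-33 = 1395


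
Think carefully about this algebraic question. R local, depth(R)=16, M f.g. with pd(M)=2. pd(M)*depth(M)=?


pd+depth=16
depth=16-2=14
pd*depth=2*14=28


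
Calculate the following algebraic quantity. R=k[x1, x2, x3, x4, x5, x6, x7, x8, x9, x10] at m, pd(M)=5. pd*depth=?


pd+depth=10
depth=10-5=5
pd*depth=5*5=25


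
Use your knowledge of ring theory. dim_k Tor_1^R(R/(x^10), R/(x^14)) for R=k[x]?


Tor_1(R/I,R/J)=(I cap J)/IJ=(x^14)/(x^24)
dim=24-14=min(10,14)=10


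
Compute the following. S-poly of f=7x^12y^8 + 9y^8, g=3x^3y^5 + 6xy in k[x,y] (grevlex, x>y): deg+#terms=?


LT(f)=7x^12y^8, LT(g)=3x^3y^5
lcm(LM)=x^12y^8
S(f,g) (scaled by 21 to clear denominators) = 3*f - 7x^9y^3*g = -42x^10y^4 + 27y^8
2 terms, deg 14.
14+2=16


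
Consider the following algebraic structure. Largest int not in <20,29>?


gcd(20,29)=1 => F=ab-a-b=20*29-20-29=580-49=531


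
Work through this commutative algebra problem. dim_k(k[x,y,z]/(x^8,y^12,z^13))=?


Basis: x^iy^jz^k, i<8,j<12,k<13
8*12*13=1248


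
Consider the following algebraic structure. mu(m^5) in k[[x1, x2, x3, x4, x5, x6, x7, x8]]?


C(n+d-1,d)=C(12,5)=792


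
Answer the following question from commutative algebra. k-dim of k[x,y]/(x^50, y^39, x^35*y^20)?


k[x,y]/I, I = (x^50, y^39, x^35*y^20)
Rect: 50x39=1950. Corner: (50-35)x(39-20)=285.
dim = 1950-285 = 1665


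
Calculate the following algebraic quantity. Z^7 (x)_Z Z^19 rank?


rank(M(x)N) = rank(M)*rank(N)
7*19 = 133


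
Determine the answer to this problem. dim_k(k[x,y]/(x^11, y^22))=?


Basis: x^i*y^j, i<11, j<22
11*22=242


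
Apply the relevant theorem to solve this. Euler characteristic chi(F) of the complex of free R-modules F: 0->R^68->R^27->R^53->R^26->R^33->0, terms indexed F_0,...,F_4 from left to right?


chi = sum (-1)^i * rank:
(-1)^0*68=68
(-1)^1*27=-27
(-1)^2*53=53
(-1)^3*26=-26
(-1)^4*33=33
chi=101


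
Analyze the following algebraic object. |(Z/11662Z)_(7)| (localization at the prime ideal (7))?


7-primary part: 11662=7^3*34
Size=7^3=343


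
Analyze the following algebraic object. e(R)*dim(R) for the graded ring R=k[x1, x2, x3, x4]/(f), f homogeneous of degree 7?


e(R)=deg(f)=7, dim(R)=4-1=3
e*dim=7*3=21


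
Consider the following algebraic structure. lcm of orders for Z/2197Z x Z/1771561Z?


Exponent = lcm of the cyclic orders; pairwise coprime => product.
13^3*11^6=2197*1771561=3892119517


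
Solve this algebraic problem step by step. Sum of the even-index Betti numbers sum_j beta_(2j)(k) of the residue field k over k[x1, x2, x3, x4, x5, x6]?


Koszul resolution: beta_i(k)=C(n,i), n=6
sum_even C(6,i) = 2^(n-1) = 2^5 = 32


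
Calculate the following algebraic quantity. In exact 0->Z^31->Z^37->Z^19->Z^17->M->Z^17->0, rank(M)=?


Alt sum=0:
(-1)^0*31 + (-1)^1*37 + (-1)^2*19 + (-1)^3*17 + (-1)^4*? + (-1)^5*17=0
rank(M)=21


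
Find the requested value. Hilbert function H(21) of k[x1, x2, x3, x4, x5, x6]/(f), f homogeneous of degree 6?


C(26,5)-C(20,5)=65780-15504=50276


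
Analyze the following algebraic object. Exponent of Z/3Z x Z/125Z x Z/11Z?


Exponent = lcm of the cyclic orders; pairwise coprime => product.
3^1*5^3*11^1=3*125*11=4125


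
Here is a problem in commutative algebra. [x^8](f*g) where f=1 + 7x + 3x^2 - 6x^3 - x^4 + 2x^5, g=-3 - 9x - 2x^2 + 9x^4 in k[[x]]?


[x^8] = sum a_i*b_j, i+j=8
  -1*9=-9
Sum=-9


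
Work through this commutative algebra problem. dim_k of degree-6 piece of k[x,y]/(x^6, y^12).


k[x,y], I = (x^6, y^12), d = 6
Need i < 6 and d-i < 12.
Range: 0 <= i <= 5.
H(6) = 6


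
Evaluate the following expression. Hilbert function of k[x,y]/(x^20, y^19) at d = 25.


k[x,y], I = (x^20, y^19), d = 25
Need i < 20 and d-i < 19.
Range: 7 <= i <= 19.
H(25) = 13


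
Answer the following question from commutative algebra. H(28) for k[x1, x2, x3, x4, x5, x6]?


C(d+n-1,n-1)=C(33,5)=237336


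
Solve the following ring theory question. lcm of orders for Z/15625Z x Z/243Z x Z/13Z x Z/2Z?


Exponent = lcm of the cyclic orders; pairwise coprime => product.
5^6*3^5*13^1*2^1=15625*243*13*2=98718750


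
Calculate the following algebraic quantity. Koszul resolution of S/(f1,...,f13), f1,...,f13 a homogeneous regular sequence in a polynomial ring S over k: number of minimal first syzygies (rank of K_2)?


Regular sequence => Koszul complex is the minimal free resolution.
Syz_1 minimally generated by Koszul relations f_i*e_j - f_j*e_i (i<j): mu(Syz_1) = beta_2 = C(m,2) = m(m-1)/2
m=13
13*12/2 = 78


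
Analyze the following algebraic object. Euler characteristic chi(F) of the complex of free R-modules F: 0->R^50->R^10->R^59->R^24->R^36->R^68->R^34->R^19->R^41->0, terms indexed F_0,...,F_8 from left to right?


chi = sum (-1)^i * rank:
(-1)^0*50=50
(-1)^1*10=-10
(-1)^2*59=59
(-1)^3*24=-24
(-1)^4*36=36
(-1)^5*68=-68
(-1)^6*34=34
(-1)^7*19=-19
(-1)^8*41=41
chi=99


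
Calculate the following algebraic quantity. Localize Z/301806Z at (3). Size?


3-primary part: 301806=3^8*46
Size=3^8=6561


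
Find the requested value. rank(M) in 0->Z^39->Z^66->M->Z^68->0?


Alt sum=0:
(-1)^0*39 + (-1)^1*66 + (-1)^2*? + (-1)^3*68=0
rank(M)=95


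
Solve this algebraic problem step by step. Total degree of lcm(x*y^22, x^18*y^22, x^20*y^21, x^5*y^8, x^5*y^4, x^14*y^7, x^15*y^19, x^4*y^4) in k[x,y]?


lcm = componentwise max:
x: max(1,18,20,5,5,14,15,4)=20
y: max(22,22,21,8,4,7,19,4)=22
Total=20+22=42


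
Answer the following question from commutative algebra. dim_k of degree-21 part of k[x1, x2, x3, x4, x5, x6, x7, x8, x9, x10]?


C(d+n-1,n-1)=C(30,9)=14307150


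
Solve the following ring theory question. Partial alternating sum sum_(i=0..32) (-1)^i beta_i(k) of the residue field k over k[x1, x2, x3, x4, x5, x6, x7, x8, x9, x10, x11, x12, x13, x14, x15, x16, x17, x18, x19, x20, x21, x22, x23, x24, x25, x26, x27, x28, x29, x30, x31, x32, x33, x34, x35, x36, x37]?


Koszul resolution: beta_i(k)=C(n,i), n=37
sum_(i=0..p) (-1)^i C(n,i) = (-1)^p C(n-1,p)
(-1)^32*C(36,32) = (-1)^32*58905 = 58905


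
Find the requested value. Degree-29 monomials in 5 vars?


C(d+n-1,n-1)=C(33,4)=40920


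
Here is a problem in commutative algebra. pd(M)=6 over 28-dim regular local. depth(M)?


pd+depth=depth(R)=28
depth=28-6=22


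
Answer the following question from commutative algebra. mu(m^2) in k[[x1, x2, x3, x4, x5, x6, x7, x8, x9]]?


C(n+d-1,d)=C(10,2)=45


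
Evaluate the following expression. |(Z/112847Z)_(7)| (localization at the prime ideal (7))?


7-primary part: 112847=7^4*47
Size=7^4=2401


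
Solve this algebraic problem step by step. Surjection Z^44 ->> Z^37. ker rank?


rank(ker) = 44-37 = 7


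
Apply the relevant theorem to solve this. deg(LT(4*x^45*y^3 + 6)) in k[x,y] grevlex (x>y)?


LT: 4*x^45*y^3
deg_x=45, deg_y=3
Total=45+3=48


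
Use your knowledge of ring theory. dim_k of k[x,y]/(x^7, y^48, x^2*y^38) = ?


k[x,y]/I, I = (x^7, y^48, x^2*y^38)
Rect: 7x48=336. Corner: (7-2)x(48-38)=50.
dim = 336-50 = 286


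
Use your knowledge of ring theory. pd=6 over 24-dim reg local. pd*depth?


pd+depth=24
depth=24-6=18
pd*depth=6*18=108


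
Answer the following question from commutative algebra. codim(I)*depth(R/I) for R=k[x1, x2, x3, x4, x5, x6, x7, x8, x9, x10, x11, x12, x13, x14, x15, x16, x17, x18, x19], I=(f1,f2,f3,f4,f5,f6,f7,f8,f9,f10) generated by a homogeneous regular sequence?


codim=10, depth=dim(R/I)=19-10=9
Product=10*9=90


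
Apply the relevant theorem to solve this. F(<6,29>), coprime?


gcd(6,29)=1 => F=ab-a-b=6*29-6-29=174-35=139


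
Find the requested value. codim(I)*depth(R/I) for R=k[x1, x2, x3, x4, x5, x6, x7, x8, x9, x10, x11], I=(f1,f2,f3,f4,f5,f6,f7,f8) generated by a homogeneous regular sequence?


codim=8, depth=dim(R/I)=11-8=3
Product=8*3=24


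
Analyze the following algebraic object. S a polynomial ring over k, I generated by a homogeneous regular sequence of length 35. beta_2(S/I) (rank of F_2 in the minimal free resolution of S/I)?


Regular sequence => Koszul complex is the minimal free resolution.
Syz_1 minimally generated by Koszul relations f_i*e_j - f_j*e_i (i<j): mu(Syz_1) = beta_2 = C(m,2) = m(m-1)/2
m=35
35*34/2 = 595


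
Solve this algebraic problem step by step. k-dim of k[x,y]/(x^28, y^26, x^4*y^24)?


k[x,y]/I, I = (x^28, y^26, x^4*y^24)
Rect: 28x26=728. Corner: (28-4)x(26-24)=48.
dim = 728-48 = 680


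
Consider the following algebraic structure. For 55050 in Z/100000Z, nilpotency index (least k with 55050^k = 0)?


55050^k mod 100000:
k=1: 55050
k=2: 2500
k=3: 25000
k=4: 50000
k=5: 0
First zero at k = 5


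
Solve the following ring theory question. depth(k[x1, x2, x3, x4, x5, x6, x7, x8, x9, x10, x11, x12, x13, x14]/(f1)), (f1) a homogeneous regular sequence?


depth(R)=14
depth(R/I)=14-1=13


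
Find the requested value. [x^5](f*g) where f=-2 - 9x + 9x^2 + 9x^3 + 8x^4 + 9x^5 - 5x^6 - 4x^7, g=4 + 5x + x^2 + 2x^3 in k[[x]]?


[x^5] = sum a_i*b_j, i+j=5
  9*2=18
  9*1=9
  8*5=40
  9*4=36
Sum=103


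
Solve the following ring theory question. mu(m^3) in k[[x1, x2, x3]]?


C(n+d-1,d)=C(5,3)=10


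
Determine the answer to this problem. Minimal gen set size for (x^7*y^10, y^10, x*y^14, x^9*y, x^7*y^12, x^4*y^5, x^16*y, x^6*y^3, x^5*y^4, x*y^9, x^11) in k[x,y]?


Remove redundant (divisible by others).
x*y^14 redundant.
x^7*y^10 redundant.
x^16*y redundant.
x^7*y^12 redundant.
Min: x^11, x^9*y, x^6*y^3, x^5*y^4, x^4*y^5, x*y^9, y^10
Count=7


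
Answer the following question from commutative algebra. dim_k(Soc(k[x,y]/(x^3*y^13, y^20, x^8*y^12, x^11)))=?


Socle = ann(m) = span of standard monomials u with x*u, y*u in I (staircase corners).
Minimal generators: x^11, x^8*y^12, x^3*y^13, y^20
Corners: x^2y^19, x^7y^12, x^10y^11
Socle dim=3


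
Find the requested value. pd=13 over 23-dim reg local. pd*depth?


pd+depth=23
depth=23-13=10
pd*depth=13*10=130


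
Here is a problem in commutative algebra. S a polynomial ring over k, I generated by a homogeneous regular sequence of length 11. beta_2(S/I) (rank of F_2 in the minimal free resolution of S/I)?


Regular sequence => Koszul complex is the minimal free resolution.
Syz_1 minimally generated by Koszul relations f_i*e_j - f_j*e_i (i<j): mu(Syz_1) = beta_2 = C(m,2) = m(m-1)/2
m=11
11*10/2 = 55


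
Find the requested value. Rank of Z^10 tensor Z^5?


rank(M(x)N) = rank(M)*rank(N)
10*5 = 50


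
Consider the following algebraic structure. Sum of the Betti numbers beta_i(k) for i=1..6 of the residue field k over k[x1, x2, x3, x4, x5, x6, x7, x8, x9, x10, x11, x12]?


Koszul resolution: beta_i(k)=C(n,i), n=12
C(12,1)=12, C(12,2)=66, C(12,3)=220, C(12,4)=495, C(12,5)=792, C(12,6)=924
Sum=2509


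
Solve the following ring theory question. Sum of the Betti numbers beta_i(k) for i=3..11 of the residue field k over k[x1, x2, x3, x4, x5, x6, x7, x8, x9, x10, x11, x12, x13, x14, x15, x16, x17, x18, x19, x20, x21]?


Koszul resolution: beta_i(k)=C(n,i), n=21
C(21,3)=1330, C(21,4)=5985, C(21,5)=20349, C(21,6)=54264, C(21,7)=116280, C(21,8)=203490, C(21,9)=293930, C(21,10)=352716, C(21,11)=352716
Sum=1401060
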